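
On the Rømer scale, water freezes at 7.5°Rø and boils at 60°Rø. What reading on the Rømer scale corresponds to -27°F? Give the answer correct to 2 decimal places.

First in Celsius: (-27 - 32) × 5/9 = -32.7778°C.
Linearly onto the Rømer scale: 7.5 + (-32.7778 / 100) × (60 - 7.5) = -9.71°Rø.

-9.71°Rø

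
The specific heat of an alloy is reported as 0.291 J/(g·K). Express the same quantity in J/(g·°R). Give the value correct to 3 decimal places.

The quantity depends on a temperature interval, so only the ratio of degree sizes applies; the offset between the scales is irrelevant.
A change of 1°R is a change of 5/9 K, so per °R the value is 0.291 × 5/9 = 0.162.

0.162 J/(g·°R)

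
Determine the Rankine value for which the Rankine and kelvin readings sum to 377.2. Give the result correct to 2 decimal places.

242.49°R

Let R be the Rankine reading. The kelvin reading is K = 5/9·R.
Require R + K = 377.2: (14/9)·R = 377.2.
R = (377.2) / (14/9) = 242.49.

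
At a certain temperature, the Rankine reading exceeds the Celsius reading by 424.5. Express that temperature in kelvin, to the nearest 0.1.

Let x be the Rankine reading; then the Celsius reading is 5/9·x - 273.15.
(5/9·x - 273.15) - x = -424.5  ⇒  (-4/9)·x = -151.35  ⇒  x = 340.5375°R.
In Celsius: (340.5375 - 491.67) × 5/9 = -83.9625°C.
In kelvin: -83.9625 + 273.15 = 189.2 K.

189.2 K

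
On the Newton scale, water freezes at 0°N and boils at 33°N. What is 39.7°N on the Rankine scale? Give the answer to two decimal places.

708.22°R

Linear interpolation between the fixed points: C = (39.7 - 0) × 100 / (33 - 0) = 120.3030°C.
Then 120.3030 × 1.8 + 491.67 = 708.22°R.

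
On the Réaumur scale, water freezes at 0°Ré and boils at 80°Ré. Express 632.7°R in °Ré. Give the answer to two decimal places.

First in Celsius: (632.7 - 491.67) × 5/9 = 78.3500°C.
Linearly onto the Réaumur scale: 0 + (78.3500 / 100) × (80 - 0) = 62.68°Ré.

62.68°Ré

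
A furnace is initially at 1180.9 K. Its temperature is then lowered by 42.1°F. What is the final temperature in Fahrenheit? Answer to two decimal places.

1623.85°F

Initial temperature in Celsius: 1180.9 - 273.15 = 907.7500°C.
The 42.1°F change is an interval, so only the factor 5/9 applies: -42.1 × 5/9 = -23.3889°C.
Final Celsius temperature: 907.7500 - 23.3889 = 884.3611°C.
In Fahrenheit: 884.3611 × 1.8 + 32 = 1623.85°F.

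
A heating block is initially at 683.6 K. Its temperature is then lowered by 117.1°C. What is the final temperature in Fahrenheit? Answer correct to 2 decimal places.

Initial temperature in Celsius: 683.6 - 273.15 = 410.4500°C.
Final Celsius temperature: 410.4500 - 117.1000 = 293.3500°C.
In Fahrenheit: 293.3500 × 1.8 + 32 = 560.03°F.

560.03°F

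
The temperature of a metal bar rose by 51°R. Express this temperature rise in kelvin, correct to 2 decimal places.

28.33 K

For a temperature interval the offset drops out; only the factor 5/9 applies.
51 × 5/9 = 28.33.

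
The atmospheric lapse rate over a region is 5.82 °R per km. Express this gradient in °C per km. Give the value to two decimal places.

Since only a temperature interval is involved, the additive offset between the scales drops out.
A change of 1°R is a change of 5/9°C, so 5.82 × 5/9 = 3.23.

3.23 °C/km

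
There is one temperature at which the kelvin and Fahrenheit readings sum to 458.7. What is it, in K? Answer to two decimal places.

327.99 K

Let K be the kelvin reading. The Fahrenheit reading is F = 1.8·K - 459.67.
Require K + F = 458.7: (2.8)·K - 459.67 = 458.7.
K = (458.7 + 459.67) / (2.8) = 327.99.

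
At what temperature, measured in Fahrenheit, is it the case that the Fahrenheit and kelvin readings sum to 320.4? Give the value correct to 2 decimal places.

Let F be the Fahrenheit reading. The kelvin reading is K = 5/9·F + 255.372.
Require F + K = 320.4: (14/9)·F + 255.372 = 320.4.
F = (320.4 - 255.372) / (14/9) = 41.80.

41.80°F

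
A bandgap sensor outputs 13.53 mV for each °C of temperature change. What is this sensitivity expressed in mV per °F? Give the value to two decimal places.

7.52 mV per °F

The quantity depends on a temperature interval, so only the ratio of degree sizes applies; the offset between the scales is irrelevant.
A change of 1°F is a change of 5/9°C, so per °F the value is 13.53 × 5/9 = 7.52.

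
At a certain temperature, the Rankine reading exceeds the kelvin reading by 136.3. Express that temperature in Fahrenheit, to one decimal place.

-153.0°F

Let x be the Rankine reading; then the kelvin reading is 5/9·x.
(5/9·x) - x = -136.3  ⇒  (-4/9)·x = -136.3  ⇒  x = 306.6750°R.
In Celsius: (306.675 - 491.67) × 5/9 = -102.7750°C.
In Fahrenheit: -102.7750 × 1.8 + 32 = -153.0°F.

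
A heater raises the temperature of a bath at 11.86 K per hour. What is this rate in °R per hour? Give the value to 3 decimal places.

21.348 °R/hour

Since only a temperature interval is involved, the additive offset between the scales drops out.
A change of 1 K is a change of 1.8°R, so 11.86 × 1.8 = 21.348.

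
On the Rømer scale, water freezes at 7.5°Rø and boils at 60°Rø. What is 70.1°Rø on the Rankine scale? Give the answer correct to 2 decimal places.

Linear interpolation between the fixed points: C = (70.1 - 7.5) × 100 / (60 - 7.5) = 119.2381°C.
Then 119.2381 × 1.8 + 491.67 = 706.30°R.

706.30°R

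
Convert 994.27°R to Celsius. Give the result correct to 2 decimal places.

In Celsius: (994.27 - 491.67) × 5/9 = 279.2222°C.

279.22°C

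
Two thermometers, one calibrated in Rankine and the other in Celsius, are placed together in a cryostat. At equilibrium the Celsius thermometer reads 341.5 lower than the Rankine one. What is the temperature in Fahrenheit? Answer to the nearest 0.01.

-305.88°F

Let x be the Rankine reading; then the Celsius reading is 5/9·x - 273.15.
(5/9·x - 273.15) - x = -341.5  ⇒  (-4/9)·x = -68.35  ⇒  x = 153.7875°R.
In Celsius: (153.7875 - 491.67) × 5/9 = -187.7125°C.
In Fahrenheit: -187.7125 × 1.8 + 32 = -305.88°F.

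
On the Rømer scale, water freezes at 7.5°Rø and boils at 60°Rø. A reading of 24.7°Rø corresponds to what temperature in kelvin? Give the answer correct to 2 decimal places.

Linear interpolation between the fixed points: C = (24.7 - 7.5) × 100 / (60 - 7.5) = 32.7619°C.
Then 32.7619 + 273.15 = 305.91 K.

305.91 K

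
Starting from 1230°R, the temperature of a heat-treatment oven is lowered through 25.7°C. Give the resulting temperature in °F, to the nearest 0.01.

Initial temperature in Celsius: (1230 - 491.67) × 5/9 = 410.1833°C.
Final Celsius temperature: 410.1833 - 25.7000 = 384.4833°C.
In Fahrenheit: 384.4833 × 1.8 + 32 = 724.07°F.

724.07°F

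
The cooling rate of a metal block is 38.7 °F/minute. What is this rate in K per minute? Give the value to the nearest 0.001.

21.500 K/minute

The quantity depends on a temperature interval, so only the ratio of degree sizes applies; the offset between the scales is irrelevant.
A change of 1°F is a change of 5/9 K, so 38.7 × 5/9 = 21.500.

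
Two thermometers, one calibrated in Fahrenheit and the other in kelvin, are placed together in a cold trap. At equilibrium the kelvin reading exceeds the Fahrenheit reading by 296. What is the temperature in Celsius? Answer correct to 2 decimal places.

-68.56°C

Let x be the Fahrenheit reading; then the kelvin reading is 5/9·x + 255.372.
(5/9·x + 255.372) - x = 296  ⇒  (-4/9)·x = 40.6278  ⇒  x = -91.4125°F.
In Celsius: (-91.4125 - 32) × 5/9 = -68.56°C.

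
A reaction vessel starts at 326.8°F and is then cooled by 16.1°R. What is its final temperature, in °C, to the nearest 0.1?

154.8°C

Initial temperature in Celsius: (326.8 - 32) × 5/9 = 163.7778°C.
The 16.1°R change is an interval, so only the factor 5/9 applies: -16.1 × 5/9 = -8.9444°C.
Final Celsius temperature: 163.7778 - 8.9444 = 154.8333°C.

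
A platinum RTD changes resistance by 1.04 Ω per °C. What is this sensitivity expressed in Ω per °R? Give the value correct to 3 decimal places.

The quantity depends on a temperature interval, so only the ratio of degree sizes applies; the offset between the scales is irrelevant.
A change of 1°R is a change of 5/9°C, so per °R the value is 1.04 × 5/9 = 0.578.

0.578 Ω per °R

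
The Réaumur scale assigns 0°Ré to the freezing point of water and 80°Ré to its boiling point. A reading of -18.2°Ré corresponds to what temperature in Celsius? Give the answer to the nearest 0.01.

Linear interpolation between the fixed points: C = (-18.2 - 0) × 100 / (80 - 0) = -22.7500°C.

-22.75°C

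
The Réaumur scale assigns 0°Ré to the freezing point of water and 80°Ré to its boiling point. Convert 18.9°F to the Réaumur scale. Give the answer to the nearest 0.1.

First in Celsius: (18.9 - 32) × 5/9 = -7.2778°C.
Linearly onto the Réaumur scale: 0 + (-7.2778 / 100) × (80 - 0) = -5.8°Ré.

-5.8°Ré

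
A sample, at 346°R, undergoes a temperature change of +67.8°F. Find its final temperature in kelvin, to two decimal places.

229.89 K

Initial temperature in Celsius: (346 - 491.67) × 5/9 = -80.9278°C.
The 67.8°F change is an interval, so only the factor 5/9 applies: +67.8 × 5/9 = +37.6667°C.
Final Celsius temperature: -80.9278 + 37.6667 = -43.2611°C.
In kelvin: -43.2611 + 273.15 = 229.89 K.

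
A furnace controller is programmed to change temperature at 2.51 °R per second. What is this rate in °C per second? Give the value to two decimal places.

Since only a temperature interval is involved, the additive offset between the scales drops out.
A change of 1°R is a change of 5/9°C, so 2.51 × 5/9 = 1.39.

1.39 °C/second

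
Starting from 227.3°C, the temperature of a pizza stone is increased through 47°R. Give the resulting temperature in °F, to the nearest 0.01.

488.14°F

The 47°R change is an interval, so only the factor 5/9 applies: +47 × 5/9 = +26.1111°C.
Final Celsius temperature: 227.3000 + 26.1111 = 253.4111°C.
In Fahrenheit: 253.4111 × 1.8 + 32 = 488.14°F.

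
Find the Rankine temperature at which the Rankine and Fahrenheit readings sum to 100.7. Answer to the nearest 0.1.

Let R be the Rankine reading. The Fahrenheit reading is F = 1·R - 459.67.
Require R + F = 100.7: (2)·R - 459.67 = 100.7.
R = (100.7 + 459.67) / (2) = 280.2.

280.2°R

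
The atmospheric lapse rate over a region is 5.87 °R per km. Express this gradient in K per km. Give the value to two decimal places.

3.26 K/km

The quantity depends on a temperature interval, so only the ratio of degree sizes applies; the offset between the scales is irrelevant.
A change of 1°R is a change of 5/9 K, so 5.87 × 5/9 = 3.26.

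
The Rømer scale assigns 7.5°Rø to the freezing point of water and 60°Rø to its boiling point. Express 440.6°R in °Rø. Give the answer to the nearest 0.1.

-7.4°Rø

First in Celsius: (440.6 - 491.67) × 5/9 = -28.3722°C.
Linearly onto the Rømer scale: 7.5 + (-28.3722 / 100) × (60 - 7.5) = -7.4°Rø.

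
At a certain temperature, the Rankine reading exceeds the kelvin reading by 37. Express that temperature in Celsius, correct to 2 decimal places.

-226.90°C

Let x be the kelvin reading; then the Rankine reading is 1.8·x.
(1.8·x) - x = 37  ⇒  (0.8)·x = 37  ⇒  x = 46.2500 K.
In Celsius: 46.25 - 273.15 = -226.90°C.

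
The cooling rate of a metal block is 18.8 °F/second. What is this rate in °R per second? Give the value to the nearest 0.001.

18.800 °R/second

The quantity depends on a temperature interval, so only the ratio of degree sizes applies; the offset between the scales is irrelevant.
A change of 1°F is a change of 1°R, so 18.8 × 1 = 18.800.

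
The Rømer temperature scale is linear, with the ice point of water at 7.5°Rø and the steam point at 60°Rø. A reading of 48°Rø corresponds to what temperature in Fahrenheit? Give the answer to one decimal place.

Linear interpolation between the fixed points: C = (48 - 7.5) × 100 / (60 - 7.5) = 77.1429°C.
Then 77.1429 × 1.8 + 32 = 170.9°F.

170.9°F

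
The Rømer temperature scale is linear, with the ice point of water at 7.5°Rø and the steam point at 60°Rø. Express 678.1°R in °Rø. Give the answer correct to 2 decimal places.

61.88°Rø

First in Celsius: (678.1 - 491.67) × 5/9 = 103.5722°C.
Linearly onto the Rømer scale: 7.5 + (103.5722 / 100) × (60 - 7.5) = 61.88°Rø.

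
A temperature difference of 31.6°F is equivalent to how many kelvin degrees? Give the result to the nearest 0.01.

17.56 K

Only the scale ratio 5/9 matters for a change in temperature.
31.6 × 5/9 = 17.56.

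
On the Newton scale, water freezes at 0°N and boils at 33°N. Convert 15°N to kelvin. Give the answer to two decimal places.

318.60 K

Linear interpolation between the fixed points: C = (15 - 0) × 100 / (33 - 0) = 45.4545°C.
Then 45.4545 + 273.15 = 318.60 K.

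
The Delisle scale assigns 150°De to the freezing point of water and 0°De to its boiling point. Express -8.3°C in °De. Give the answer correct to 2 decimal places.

162.45°De

Linearly onto the Delisle scale: 150 + (-8.3000 / 100) × (0 - 150) = 162.45°De.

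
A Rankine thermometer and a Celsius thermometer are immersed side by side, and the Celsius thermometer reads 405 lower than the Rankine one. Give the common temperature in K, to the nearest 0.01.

164.81 K

Let x be the Rankine reading; then the Celsius reading is 5/9·x - 273.15.
(5/9·x - 273.15) - x = -405  ⇒  (-4/9)·x = -131.85  ⇒  x = 296.6625°R.
In Celsius: (296.6625 - 491.67) × 5/9 = -108.3375°C.
In kelvin: -108.3375 + 273.15 = 164.81 K.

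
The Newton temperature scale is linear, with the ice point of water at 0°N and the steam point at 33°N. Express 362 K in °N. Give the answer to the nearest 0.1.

First in Celsius: 362 - 273.15 = 88.8500°C.
Linearly onto the Newton scale: 0 + (88.8500 / 100) × (33 - 0) = 29.3°N.

29.3°N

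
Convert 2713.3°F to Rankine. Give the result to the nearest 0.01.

In Celsius: (2713.3 - 32) × 5/9 = 1489.6111°C.
In Rankine: 1489.6111 × 1.8 + 491.67 = 3172.97°R.

3172.97°R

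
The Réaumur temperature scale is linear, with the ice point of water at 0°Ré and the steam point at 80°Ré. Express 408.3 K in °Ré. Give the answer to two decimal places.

108.12°Ré

First in Celsius: 408.3 - 273.15 = 135.1500°C.
Linearly onto the Réaumur scale: 0 + (135.1500 / 100) × (80 - 0) = 108.12°Ré.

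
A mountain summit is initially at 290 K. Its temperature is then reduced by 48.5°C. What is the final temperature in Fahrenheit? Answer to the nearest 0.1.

-25.0°F

Initial temperature in Celsius: 290 - 273.15 = 16.8500°C.
Final Celsius temperature: 16.8500 - 48.5000 = -31.6500°C.
In Fahrenheit: -31.6500 × 1.8 + 32 = -25.0°F.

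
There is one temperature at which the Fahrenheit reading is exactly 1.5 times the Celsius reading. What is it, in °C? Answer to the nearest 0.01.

Let C be the Celsius reading. The Fahrenheit reading is F = 1.8·C + 32.
Require F = 1.5·C: 1.8·C + 32 = 1.5·C.
(0.3)·C = -32  ⇒  C = -106.67.

-106.67°C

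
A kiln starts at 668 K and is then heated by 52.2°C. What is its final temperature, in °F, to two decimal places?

836.69°F

Initial temperature in Celsius: 668 - 273.15 = 394.8500°C.
Final Celsius temperature: 394.8500 + 52.2000 = 447.0500°C.
In Fahrenheit: 447.0500 × 1.8 + 32 = 836.69°F.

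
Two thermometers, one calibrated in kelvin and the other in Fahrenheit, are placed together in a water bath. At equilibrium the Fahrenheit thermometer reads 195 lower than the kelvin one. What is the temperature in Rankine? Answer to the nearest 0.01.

595.51°R

Let x be the kelvin reading; then the Fahrenheit reading is 1.8·x - 459.67.
(1.8·x - 459.67) - x = -195  ⇒  (0.8)·x = 264.67  ⇒  x = 330.8375 K.
In Celsius: 330.8375 - 273.15 = 57.6875°C.
In Rankine: 57.6875 × 1.8 + 491.67 = 595.51°R.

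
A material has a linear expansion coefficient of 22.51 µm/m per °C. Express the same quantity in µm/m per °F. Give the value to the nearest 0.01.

Since only a temperature interval is involved, the additive offset between the scales drops out.
A change of 1°F is a change of 5/9°C, so per °F the value is 22.51 × 5/9 = 12.51.

12.51 µm/m per °F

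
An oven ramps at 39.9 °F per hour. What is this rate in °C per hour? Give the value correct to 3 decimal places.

22.167 °C/hour

The quantity depends on a temperature interval, so only the ratio of degree sizes applies; the offset between the scales is irrelevant.
A change of 1°F is a change of 5/9°C, so 39.9 × 5/9 = 22.167.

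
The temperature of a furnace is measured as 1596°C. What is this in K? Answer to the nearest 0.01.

1869.15 K

In kelvin: 1596.0000 + 273.15 = 1869.15 K.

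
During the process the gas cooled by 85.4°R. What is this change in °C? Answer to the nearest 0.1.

An interval of 1°R corresponds to 5/9°C.
85.4 × 5/9 = 47.4.

47.4°C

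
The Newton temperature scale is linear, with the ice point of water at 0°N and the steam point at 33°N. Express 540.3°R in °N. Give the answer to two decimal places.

First in Celsius: (540.3 - 491.67) × 5/9 = 27.0167°C.
Linearly onto the Newton scale: 0 + (27.0167 / 100) × (33 - 0) = 8.92°N.

8.92°N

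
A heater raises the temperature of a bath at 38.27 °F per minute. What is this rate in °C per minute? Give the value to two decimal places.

The quantity depends on a temperature interval, so only the ratio of degree sizes applies; the offset between the scales is irrelevant.
A change of 1°F is a change of 5/9°C, so 38.27 × 5/9 = 21.26.

21.26 °C/minute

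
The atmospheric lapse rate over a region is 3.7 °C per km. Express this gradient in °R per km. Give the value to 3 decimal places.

Since only a temperature interval is involved, the additive offset between the scales drops out.
A change of 1°C is a change of 1.8°R, so 3.7 × 1.8 = 6.660.

6.660 °R/km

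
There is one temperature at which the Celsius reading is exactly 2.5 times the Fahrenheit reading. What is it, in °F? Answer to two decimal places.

-9.14°F

Let F be the Fahrenheit reading. The Celsius reading is C = 5/9·F - 17.7778.
Require C = 2.5·F: 5/9·F - 17.7778 = 2.5·F.
(-35/18)·F = 17.7778  ⇒  F = -9.14.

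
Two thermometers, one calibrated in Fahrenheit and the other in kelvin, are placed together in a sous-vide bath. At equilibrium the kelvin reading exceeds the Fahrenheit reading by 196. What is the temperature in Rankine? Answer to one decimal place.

Let x be the Fahrenheit reading; then the kelvin reading is 5/9·x + 255.372.
(5/9·x + 255.372) - x = 196  ⇒  (-4/9)·x = -59.3722  ⇒  x = 133.5875°F.
In Celsius: (133.5875 - 32) × 5/9 = 56.4375°C.
In Rankine: 56.4375 × 1.8 + 491.67 = 593.3°R.

593.3°R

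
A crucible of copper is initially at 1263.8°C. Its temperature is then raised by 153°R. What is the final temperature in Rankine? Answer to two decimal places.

2919.51°R

The 153°R change is an interval, so only the factor 5/9 applies: +153 × 5/9 = +85.0000°C.
Final Celsius temperature: 1263.8000 + 85.0000 = 1348.8000°C.
In Rankine: 1348.8000 × 1.8 + 491.67 = 2919.51°R.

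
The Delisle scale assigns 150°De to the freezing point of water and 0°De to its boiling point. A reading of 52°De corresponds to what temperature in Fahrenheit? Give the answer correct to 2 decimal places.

Linear interpolation between the fixed points: C = (52 - 150) × 100 / (0 - 150) = 65.3333°C.
Then 65.3333 × 1.8 + 32 = 149.60°F.

149.60°F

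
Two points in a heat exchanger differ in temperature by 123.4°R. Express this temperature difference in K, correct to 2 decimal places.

68.56 K

For a temperature interval the offset drops out; only the factor 5/9 applies.
123.4 × 5/9 = 68.56.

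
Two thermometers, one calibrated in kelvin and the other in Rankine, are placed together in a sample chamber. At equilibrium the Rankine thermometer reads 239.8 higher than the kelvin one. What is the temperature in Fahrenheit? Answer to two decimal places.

79.88°F

Let x be the kelvin reading; then the Rankine reading is 1.8·x.
(1.8·x) - x = 239.8  ⇒  (0.8)·x = 239.8  ⇒  x = 299.7500 K.
In Celsius: 299.75 - 273.15 = 26.6000°C.
In Fahrenheit: 26.6000 × 1.8 + 32 = 79.88°F.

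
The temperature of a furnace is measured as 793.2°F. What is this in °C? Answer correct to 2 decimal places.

422.89°C

In Celsius: (793.2 - 32) × 5/9 = 422.8889°C.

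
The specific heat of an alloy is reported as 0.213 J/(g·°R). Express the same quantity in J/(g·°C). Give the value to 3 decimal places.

Since only a temperature interval is involved, the additive offset between the scales drops out.
A change of 1°C is a change of 1.8°R, so per °C the value is 0.213 × 1.8 = 0.383.

0.383 J/(g·°C)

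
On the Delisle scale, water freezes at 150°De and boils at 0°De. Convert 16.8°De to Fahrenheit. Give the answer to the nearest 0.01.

Linear interpolation between the fixed points: C = (16.8 - 150) × 100 / (0 - 150) = 88.8000°C.
Then 88.8000 × 1.8 + 32 = 191.84°F.

191.84°F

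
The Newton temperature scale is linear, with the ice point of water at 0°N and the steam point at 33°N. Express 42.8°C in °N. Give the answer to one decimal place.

Linearly onto the Newton scale: 0 + (42.8000 / 100) × (33 - 0) = 14.1°N.

14.1°N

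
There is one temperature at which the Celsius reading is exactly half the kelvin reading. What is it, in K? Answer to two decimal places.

546.30 K

Let K be the kelvin reading. The Celsius reading is C = 1·K - 273.15.
Require C = 0.5·K: 1·K - 273.15 = 0.5·K.
(0.5)·K = 273.15  ⇒  K = 546.30.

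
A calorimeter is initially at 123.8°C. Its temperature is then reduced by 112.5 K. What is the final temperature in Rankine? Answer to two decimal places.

512.01°R

The 112.5 K change is an interval; Kelvin and Celsius degrees are the same size, so ΔC = -112.5°C.
Final Celsius temperature: 123.8000 - 112.5000 = 11.3000°C.
In Rankine: 11.3000 × 1.8 + 491.67 = 512.01°R.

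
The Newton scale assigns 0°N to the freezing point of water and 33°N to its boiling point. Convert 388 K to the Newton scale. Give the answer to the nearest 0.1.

First in Celsius: 388 - 273.15 = 114.8500°C.
Linearly onto the Newton scale: 0 + (114.8500 / 100) × (33 - 0) = 37.9°N.

37.9°N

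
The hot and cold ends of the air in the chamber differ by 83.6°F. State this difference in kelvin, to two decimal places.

46.44 K

Only the scale ratio 5/9 matters for a change in temperature.
83.6 × 5/9 = 46.44.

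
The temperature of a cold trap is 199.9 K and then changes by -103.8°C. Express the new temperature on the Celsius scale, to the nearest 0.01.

Initial temperature in Celsius: 199.9 - 273.15 = -73.2500°C.
Final Celsius temperature: -73.2500 - 103.8000 = -177.0500°C.

-177.05°C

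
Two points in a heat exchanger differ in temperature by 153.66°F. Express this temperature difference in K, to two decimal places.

Only the scale ratio 5/9 matters for a change in temperature.
153.66 × 5/9 = 85.37.

85.37 K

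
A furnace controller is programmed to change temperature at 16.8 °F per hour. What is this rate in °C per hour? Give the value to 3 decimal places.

9.333 °C/hour

Since only a temperature interval is involved, the additive offset between the scales drops out.
A change of 1°F is a change of 5/9°C, so 16.8 × 5/9 = 9.333.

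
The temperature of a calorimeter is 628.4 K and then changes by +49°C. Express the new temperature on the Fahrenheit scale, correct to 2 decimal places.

759.65°F

Initial temperature in Celsius: 628.4 - 273.15 = 355.2500°C.
Final Celsius temperature: 355.2500 + 49.0000 = 404.2500°C.
In Fahrenheit: 404.2500 × 1.8 + 32 = 759.65°F.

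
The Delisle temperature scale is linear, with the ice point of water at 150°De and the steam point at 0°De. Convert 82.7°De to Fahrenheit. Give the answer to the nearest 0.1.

Linear interpolation between the fixed points: C = (82.7 - 150) × 100 / (0 - 150) = 44.8667°C.
Then 44.8667 × 1.8 + 32 = 112.8°F.

112.8°F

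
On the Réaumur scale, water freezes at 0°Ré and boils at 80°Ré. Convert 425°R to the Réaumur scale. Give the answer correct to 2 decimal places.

First in Celsius: (425 - 491.67) × 5/9 = -37.0389°C.
Linearly onto the Réaumur scale: 0 + (-37.0389 / 100) × (80 - 0) = -29.63°Ré.

-29.63°Ré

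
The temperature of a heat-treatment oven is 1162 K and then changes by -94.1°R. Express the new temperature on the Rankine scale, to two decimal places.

Initial temperature in Celsius: 1162 - 273.15 = 888.8500°C.
The 94.1°R change is an interval, so only the factor 5/9 applies: -94.1 × 5/9 = -52.2778°C.
Final Celsius temperature: 888.8500 - 52.2778 = 836.5722°C.
In Rankine: 836.5722 × 1.8 + 491.67 = 1997.50°R.

1997.50°R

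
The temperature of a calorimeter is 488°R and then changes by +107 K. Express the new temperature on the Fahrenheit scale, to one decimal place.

220.9°F

Initial temperature in Celsius: (488 - 491.67) × 5/9 = -2.0389°C.
The 107 K change is an interval; Kelvin and Celsius degrees are the same size, so ΔC = +107°C.
Final Celsius temperature: -2.0389 + 107.0000 = 104.9611°C.
In Fahrenheit: 104.9611 × 1.8 + 32 = 220.9°F.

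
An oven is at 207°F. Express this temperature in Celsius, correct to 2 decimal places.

In Celsius: (207 - 32) × 5/9 = 97.2222°C.

97.22°C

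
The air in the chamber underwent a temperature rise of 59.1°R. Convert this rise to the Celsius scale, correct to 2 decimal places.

32.83°C

Only the scale ratio 5/9 matters for a change in temperature.
59.1 × 5/9 = 32.83.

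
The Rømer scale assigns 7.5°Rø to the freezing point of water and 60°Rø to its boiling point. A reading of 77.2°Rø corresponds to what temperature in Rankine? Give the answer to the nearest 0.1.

Linear interpolation between the fixed points: C = (77.2 - 7.5) × 100 / (60 - 7.5) = 132.7619°C.
Then 132.7619 × 1.8 + 491.67 = 730.6°R.

730.6°R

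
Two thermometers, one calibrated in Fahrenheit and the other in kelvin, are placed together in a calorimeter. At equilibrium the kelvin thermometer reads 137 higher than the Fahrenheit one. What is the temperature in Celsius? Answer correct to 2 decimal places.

Let x be the Fahrenheit reading; then the kelvin reading is 5/9·x + 255.372.
(5/9·x + 255.372) - x = 137  ⇒  (-4/9)·x = -118.372  ⇒  x = 266.3375°F.
In Celsius: (266.3375 - 32) × 5/9 = 130.19°C.

130.19°C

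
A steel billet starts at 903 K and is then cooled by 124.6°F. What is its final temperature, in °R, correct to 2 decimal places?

Initial temperature in Celsius: 903 - 273.15 = 629.8500°C.
The 124.6°F change is an interval, so only the factor 5/9 applies: -124.6 × 5/9 = -69.2222°C.
Final Celsius temperature: 629.8500 - 69.2222 = 560.6278°C.
In Rankine: 560.6278 × 1.8 + 491.67 = 1500.80°R.

1500.80°R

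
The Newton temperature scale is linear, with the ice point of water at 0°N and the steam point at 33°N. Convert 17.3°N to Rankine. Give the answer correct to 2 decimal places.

586.03°R

Linear interpolation between the fixed points: C = (17.3 - 0) × 100 / (33 - 0) = 52.4242°C.
Then 52.4242 × 1.8 + 491.67 = 586.03°R.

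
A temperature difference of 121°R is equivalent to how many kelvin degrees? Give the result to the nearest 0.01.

67.22 K

Only the scale ratio 5/9 matters for a change in temperature.
121 × 5/9 = 67.22.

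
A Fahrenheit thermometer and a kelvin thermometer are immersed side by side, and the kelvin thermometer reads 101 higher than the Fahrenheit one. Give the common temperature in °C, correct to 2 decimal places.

Let x be the Fahrenheit reading; then the kelvin reading is 5/9·x + 255.372.
(5/9·x + 255.372) - x = 101  ⇒  (-4/9)·x = -154.372  ⇒  x = 347.3375°F.
In Celsius: (347.3375 - 32) × 5/9 = 175.19°C.

175.19°C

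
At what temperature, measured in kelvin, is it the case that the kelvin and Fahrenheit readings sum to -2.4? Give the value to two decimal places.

163.31 K

Let K be the kelvin reading. The Fahrenheit reading is F = 1.8·K - 459.67.
Require K + F = -2.4: (2.8)·K - 459.67 = -2.4.
K = (-2.4 + 459.67) / (2.8) = 163.31.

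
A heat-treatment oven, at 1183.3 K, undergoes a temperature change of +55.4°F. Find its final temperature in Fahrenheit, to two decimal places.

Initial temperature in Celsius: 1183.3 - 273.15 = 910.1500°C.
The 55.4°F change is an interval, so only the factor 5/9 applies: +55.4 × 5/9 = +30.7778°C.
Final Celsius temperature: 910.1500 + 30.7778 = 940.9278°C.
In Fahrenheit: 940.9278 × 1.8 + 32 = 1725.67°F.

1725.67°F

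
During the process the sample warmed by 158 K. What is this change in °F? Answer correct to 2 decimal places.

An interval of 1 K corresponds to 1.8°F.
158 × 1.8 = 284.40.

284.40°F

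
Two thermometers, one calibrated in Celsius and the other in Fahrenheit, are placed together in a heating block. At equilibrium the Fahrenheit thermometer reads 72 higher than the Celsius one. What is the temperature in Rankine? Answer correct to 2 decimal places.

581.67°R

Let x be the Celsius reading; then the Fahrenheit reading is 1.8·x + 32.
(1.8·x + 32) - x = 72  ⇒  (0.8)·x = 40  ⇒  x = 50.0000°C.
In Rankine: 50.0000 × 1.8 + 491.67 = 581.67°R.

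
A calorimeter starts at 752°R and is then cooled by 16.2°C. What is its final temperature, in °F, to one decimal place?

263.2°F

Initial temperature in Celsius: (752 - 491.67) × 5/9 = 144.6278°C.
Final Celsius temperature: 144.6278 - 16.2000 = 128.4278°C.
In Fahrenheit: 128.4278 × 1.8 + 32 = 263.2°F.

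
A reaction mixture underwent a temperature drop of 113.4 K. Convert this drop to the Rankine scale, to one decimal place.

For a temperature interval the offset drops out; only the factor 1.8 applies.
113.4 × 1.8 = 204.1.

204.1°R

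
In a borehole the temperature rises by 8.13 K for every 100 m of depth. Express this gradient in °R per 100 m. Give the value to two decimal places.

14.63 °R/100 m

The quantity depends on a temperature interval, so only the ratio of degree sizes applies; the offset between the scales is irrelevant.
A change of 1 K is a change of 1.8°R, so 8.13 × 1.8 = 14.63.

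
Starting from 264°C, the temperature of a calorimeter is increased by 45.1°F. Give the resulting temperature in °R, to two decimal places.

The 45.1°F change is an interval, so only the factor 5/9 applies: +45.1 × 5/9 = +25.0556°C.
Final Celsius temperature: 264.0000 + 25.0556 = 289.0556°C.
In Rankine: 289.0556 × 1.8 + 491.67 = 1011.97°R.

1011.97°R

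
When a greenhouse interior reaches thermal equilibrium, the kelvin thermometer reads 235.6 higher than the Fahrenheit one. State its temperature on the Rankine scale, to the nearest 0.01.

Let x be the Fahrenheit reading; then the kelvin reading is 5/9·x + 255.372.
(5/9·x + 255.372) - x = 235.6  ⇒  (-4/9)·x = -19.7722  ⇒  x = 44.4875°F.
In Celsius: (44.4875 - 32) × 5/9 = 6.9375°C.
In Rankine: 6.9375 × 1.8 + 491.67 = 504.16°R.

504.16°R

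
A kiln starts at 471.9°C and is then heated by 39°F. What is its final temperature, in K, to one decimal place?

766.7 K

The 39°F change is an interval, so only the factor 5/9 applies: +39 × 5/9 = +21.6667°C.
Final Celsius temperature: 471.9000 + 21.6667 = 493.5667°C.
In kelvin: 493.5667 + 273.15 = 766.7 K.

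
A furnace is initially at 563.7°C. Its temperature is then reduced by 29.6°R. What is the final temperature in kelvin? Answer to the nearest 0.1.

820.4 K

The 29.6°R change is an interval, so only the factor 5/9 applies: -29.6 × 5/9 = -16.4444°C.
Final Celsius temperature: 563.7000 - 16.4444 = 547.2556°C.
In kelvin: 547.2556 + 273.15 = 820.4 K.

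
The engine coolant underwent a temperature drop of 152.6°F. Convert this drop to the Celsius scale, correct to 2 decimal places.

Only the scale ratio 5/9 matters for a change in temperature.
152.6 × 5/9 = 84.78.

84.78°C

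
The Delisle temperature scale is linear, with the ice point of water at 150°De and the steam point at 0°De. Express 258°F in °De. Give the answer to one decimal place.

-38.3°De

First in Celsius: (258 - 32) × 5/9 = 125.5556°C.
Linearly onto the Delisle scale: 150 + (125.5556 / 100) × (0 - 150) = -38.3°De.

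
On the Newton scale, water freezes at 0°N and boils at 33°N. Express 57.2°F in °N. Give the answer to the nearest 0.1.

First in Celsius: (57.2 - 32) × 5/9 = 14.0000°C.
Linearly onto the Newton scale: 0 + (14.0000 / 100) × (33 - 0) = 4.6°N.

4.6°N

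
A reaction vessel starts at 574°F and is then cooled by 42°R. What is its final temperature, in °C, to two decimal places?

277.78°C

Initial temperature in Celsius: (574 - 32) × 5/9 = 301.1111°C.
The 42°R change is an interval, so only the factor 5/9 applies: -42 × 5/9 = -23.3333°C.
Final Celsius temperature: 301.1111 - 23.3333 = 277.7778°C.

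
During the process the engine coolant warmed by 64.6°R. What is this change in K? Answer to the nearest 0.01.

An interval of 1°R corresponds to 5/9 K.
64.6 × 5/9 = 35.89.

35.89 K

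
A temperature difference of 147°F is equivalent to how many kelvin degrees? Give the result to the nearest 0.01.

81.67 K

For a temperature interval the offset drops out; only the factor 5/9 applies.
147 × 5/9 = 81.67.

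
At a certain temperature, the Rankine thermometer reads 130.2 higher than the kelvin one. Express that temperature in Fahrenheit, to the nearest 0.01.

Let x be the kelvin reading; then the Rankine reading is 1.8·x.
(1.8·x) - x = 130.2  ⇒  (0.8)·x = 130.2  ⇒  x = 162.7500 K.
In Celsius: 162.75 - 273.15 = -110.4000°C.
In Fahrenheit: -110.4000 × 1.8 + 32 = -166.72°F.

-166.72°F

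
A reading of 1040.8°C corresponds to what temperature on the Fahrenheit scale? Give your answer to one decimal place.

1905.4°F

In Fahrenheit: 1040.8000 × 1.8 + 32 = 1905.4°F.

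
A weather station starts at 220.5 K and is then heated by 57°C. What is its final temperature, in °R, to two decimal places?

Initial temperature in Celsius: 220.5 - 273.15 = -52.6500°C.
Final Celsius temperature: -52.6500 + 57.0000 = 4.3500°C.
In Rankine: 4.3500 × 1.8 + 491.67 = 499.50°R.

499.50°R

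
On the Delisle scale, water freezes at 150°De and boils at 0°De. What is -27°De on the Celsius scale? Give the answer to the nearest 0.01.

Linear interpolation between the fixed points: C = (-27 - 150) × 100 / (0 - 150) = 118.0000°C.

118.00°C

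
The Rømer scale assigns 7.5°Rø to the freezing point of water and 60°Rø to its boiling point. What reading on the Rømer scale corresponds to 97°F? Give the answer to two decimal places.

26.46°Rø

First in Celsius: (97 - 32) × 5/9 = 36.1111°C.
Linearly onto the Rømer scale: 7.5 + (36.1111 / 100) × (60 - 7.5) = 26.46°Rø.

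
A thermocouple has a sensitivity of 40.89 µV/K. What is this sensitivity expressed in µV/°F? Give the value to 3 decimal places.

22.717 µV/°F

Since only a temperature interval is involved, the additive offset between the scales drops out.
A change of 1°F is a change of 5/9 K, so per °F the value is 40.89 × 5/9 = 22.717.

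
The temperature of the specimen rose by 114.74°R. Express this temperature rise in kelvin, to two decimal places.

63.74 K

For a temperature interval the offset drops out; only the factor 5/9 applies.
114.74 × 5/9 = 63.74.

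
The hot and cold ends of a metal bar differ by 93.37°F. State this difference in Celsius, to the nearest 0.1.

51.9°C

An interval of 1°F corresponds to 5/9°C.
93.37 × 5/9 = 51.9.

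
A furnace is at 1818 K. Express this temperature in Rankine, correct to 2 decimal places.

3272.40°R

In Celsius: 1818 - 273.15 = 1544.8500°C.
In Rankine: 1544.8500 × 1.8 + 491.67 = 3272.40°R.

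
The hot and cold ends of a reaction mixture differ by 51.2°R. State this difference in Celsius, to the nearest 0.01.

An interval of 1°R corresponds to 5/9°C.
51.2 × 5/9 = 28.44.

28.44°C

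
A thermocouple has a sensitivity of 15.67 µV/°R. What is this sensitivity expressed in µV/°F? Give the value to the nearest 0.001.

The quantity depends on a temperature interval, so only the ratio of degree sizes applies; the offset between the scales is irrelevant.
A change of 1°F is a change of 1°R, so per °F the value is 15.67 × 1 = 15.670.

15.670 µV/°F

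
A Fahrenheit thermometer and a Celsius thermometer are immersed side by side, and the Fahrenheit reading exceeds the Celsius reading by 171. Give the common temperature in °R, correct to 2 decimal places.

804.42°R

Let x be the Fahrenheit reading; then the Celsius reading is 5/9·x - 17.7778.
(5/9·x - 17.7778) - x = -171  ⇒  (-4/9)·x = -153.222  ⇒  x = 344.7500°F.
In Celsius: (344.75 - 32) × 5/9 = 173.7500°C.
In Rankine: 173.7500 × 1.8 + 491.67 = 804.42°R.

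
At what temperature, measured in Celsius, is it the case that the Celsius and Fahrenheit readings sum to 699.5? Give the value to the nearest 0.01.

Let C be the Celsius reading. The Fahrenheit reading is F = 1.8·C + 32.
Require C + F = 699.5: (2.8)·C + 32 = 699.5.
C = (699.5 - 32) / (2.8) = 238.39.

238.39°C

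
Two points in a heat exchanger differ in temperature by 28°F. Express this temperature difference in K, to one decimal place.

An interval of 1°F corresponds to 5/9 K.
28 × 5/9 = 15.6.

15.6 K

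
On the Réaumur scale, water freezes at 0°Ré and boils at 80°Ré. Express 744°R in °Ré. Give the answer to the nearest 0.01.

112.15°Ré

First in Celsius: (744 - 491.67) × 5/9 = 140.1833°C.
Linearly onto the Réaumur scale: 0 + (140.1833 / 100) × (80 - 0) = 112.15°Ré.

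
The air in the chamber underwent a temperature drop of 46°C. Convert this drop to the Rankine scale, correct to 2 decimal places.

Only the scale ratio 1.8 matters for a change in temperature.
46 × 1.8 = 82.80.

82.80°R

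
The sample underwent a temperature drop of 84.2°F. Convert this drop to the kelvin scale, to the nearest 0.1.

For a temperature interval the offset drops out; only the factor 5/9 applies.
84.2 × 5/9 = 46.8.

46.8 K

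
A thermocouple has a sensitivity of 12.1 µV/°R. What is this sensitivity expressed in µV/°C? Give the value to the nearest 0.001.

Since only a temperature interval is involved, the additive offset between the scales drops out.
A change of 1°C is a change of 1.8°R, so per °C the value is 12.1 × 1.8 = 21.780.

21.780 µV/°C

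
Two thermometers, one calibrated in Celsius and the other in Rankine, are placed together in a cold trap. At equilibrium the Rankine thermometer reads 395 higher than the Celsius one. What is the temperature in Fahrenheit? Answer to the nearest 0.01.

Let x be the Celsius reading; then the Rankine reading is 1.8·x + 491.67.
(1.8·x + 491.67) - x = 395  ⇒  (0.8)·x = -96.67  ⇒  x = -120.8375°C.
In Fahrenheit: -120.8375 × 1.8 + 32 = -185.51°F.

-185.51°F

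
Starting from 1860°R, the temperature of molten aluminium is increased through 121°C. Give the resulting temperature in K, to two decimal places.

Initial temperature in Celsius: (1860 - 491.67) × 5/9 = 760.1833°C.
Final Celsius temperature: 760.1833 + 121.0000 = 881.1833°C.
In kelvin: 881.1833 + 273.15 = 1154.33 K.

1154.33 K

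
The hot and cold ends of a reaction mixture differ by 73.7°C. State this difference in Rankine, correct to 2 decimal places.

132.66°R

Only the scale ratio 1.8 matters for a change in temperature.
73.7 × 1.8 = 132.66.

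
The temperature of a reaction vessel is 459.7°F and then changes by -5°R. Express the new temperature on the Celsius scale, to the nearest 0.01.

Initial temperature in Celsius: (459.7 - 32) × 5/9 = 237.6111°C.
The 5°R change is an interval, so only the factor 5/9 applies: -5 × 5/9 = -2.7778°C.
Final Celsius temperature: 237.6111 - 2.7778 = 234.8333°C.

234.83°C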